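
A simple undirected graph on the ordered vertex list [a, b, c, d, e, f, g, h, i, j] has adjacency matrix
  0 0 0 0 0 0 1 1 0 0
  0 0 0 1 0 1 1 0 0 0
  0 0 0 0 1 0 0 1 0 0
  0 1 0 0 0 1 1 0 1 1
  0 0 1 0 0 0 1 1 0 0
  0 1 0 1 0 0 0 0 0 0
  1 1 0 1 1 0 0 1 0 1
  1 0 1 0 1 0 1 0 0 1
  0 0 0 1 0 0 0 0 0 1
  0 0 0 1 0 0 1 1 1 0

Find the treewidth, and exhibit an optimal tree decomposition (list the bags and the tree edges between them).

Treewidth 2.
Bags: B1 = {d, i, j}  B2 = {d, g, j}  B3 = {b, d, g}  B4 = {g, h, j}  B5 = {a, g, h}  B6 = {e, g, h}  B7 = {c, e, h}  B8 = {b, d, f}
Tree: B1–B2, B2–B3, B2–B4, B4–B5, B5–B6, B6–B7, B3–B8

Each bag holds 3 vertices, so the decomposition has width 2, which upper-bounds the treewidth. On the other hand G contains the 3-clique {d, g, j}. A clique must lie in a single bag of any decomposition, so no decomposition can have width below 2. Hence tw(G) = 2 exactly.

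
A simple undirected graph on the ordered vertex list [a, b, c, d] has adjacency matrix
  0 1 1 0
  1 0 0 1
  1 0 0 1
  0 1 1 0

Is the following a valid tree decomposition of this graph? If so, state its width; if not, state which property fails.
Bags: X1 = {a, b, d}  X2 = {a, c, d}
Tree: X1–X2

Checking the three conditions: (i) the bags cover all of {a, b, c, d}; (ii) for each edge, some bag contains both endpoints; (iii) the bags containing any fixed vertex form a subtree. All hold, so the decomposition is valid with width 3 − 1 = 2.

Yes; width 2.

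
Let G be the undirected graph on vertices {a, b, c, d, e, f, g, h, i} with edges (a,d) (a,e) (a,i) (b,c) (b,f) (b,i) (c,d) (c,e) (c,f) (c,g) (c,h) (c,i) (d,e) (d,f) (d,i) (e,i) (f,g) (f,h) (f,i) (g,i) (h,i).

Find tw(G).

A width-3 tree decomposition is:
Bags: B1 = {c, d, f, i}  B2 = {c, f, g, i}  B3 = {c, d, e, i}  B4 = {b, c, f, i}  B5 = {c, f, h, i}  B6 = {a, d, e, i}
Tree: B1–B2, B1–B3, B1–B4, B2–B5, B3–B6
Every bag has size at most 4, so the width is 4 − 1 = 3 and tw(G) ≤ 3. Conversely, {c, d, e, i} is a clique of size 4, and the vertices of any clique must share a bag in every tree decomposition; so some bag has ≥ 4 vertices and tw(G) ≥ 3. The upper and lower bounds meet at 3, so that is the treewidth.

3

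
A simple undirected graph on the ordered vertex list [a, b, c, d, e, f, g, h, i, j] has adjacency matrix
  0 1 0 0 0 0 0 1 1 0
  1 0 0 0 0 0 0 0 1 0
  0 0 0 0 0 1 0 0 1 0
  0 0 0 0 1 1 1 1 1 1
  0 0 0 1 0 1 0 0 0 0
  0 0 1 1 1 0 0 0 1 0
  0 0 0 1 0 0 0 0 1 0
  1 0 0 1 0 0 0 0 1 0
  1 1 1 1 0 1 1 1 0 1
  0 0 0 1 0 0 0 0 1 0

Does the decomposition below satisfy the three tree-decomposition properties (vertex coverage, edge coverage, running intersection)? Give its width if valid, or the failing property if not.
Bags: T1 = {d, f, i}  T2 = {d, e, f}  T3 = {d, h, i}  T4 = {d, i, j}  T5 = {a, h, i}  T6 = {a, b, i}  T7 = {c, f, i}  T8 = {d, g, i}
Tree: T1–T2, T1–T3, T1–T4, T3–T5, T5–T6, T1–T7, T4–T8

Yes; width 2.

Every vertex of G appears in some bag (union = {a, b, c, d, e, f, g, h, i, j}); every edge is covered by a bag; and for each vertex v the set of bags containing v is connected in the bag tree. The decomposition is therefore valid. The largest bag has 3 vertices, so the width is 2.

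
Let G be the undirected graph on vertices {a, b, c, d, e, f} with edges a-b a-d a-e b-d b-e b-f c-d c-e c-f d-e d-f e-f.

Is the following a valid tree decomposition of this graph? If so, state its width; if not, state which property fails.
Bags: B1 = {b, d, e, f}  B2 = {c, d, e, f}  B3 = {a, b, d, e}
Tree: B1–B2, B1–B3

Vertex coverage: the bags together contain {a, b, c, d, e, f}, the full vertex set. Edge coverage: each edge of G has both endpoints in at least one bag. Running intersection: for every vertex, the bags containing it form a connected subtree. All three properties hold, so this is a valid tree decomposition of width max|bag| − 1 = 3, and hence tw(G) ≤ 3.

Yes; width 3.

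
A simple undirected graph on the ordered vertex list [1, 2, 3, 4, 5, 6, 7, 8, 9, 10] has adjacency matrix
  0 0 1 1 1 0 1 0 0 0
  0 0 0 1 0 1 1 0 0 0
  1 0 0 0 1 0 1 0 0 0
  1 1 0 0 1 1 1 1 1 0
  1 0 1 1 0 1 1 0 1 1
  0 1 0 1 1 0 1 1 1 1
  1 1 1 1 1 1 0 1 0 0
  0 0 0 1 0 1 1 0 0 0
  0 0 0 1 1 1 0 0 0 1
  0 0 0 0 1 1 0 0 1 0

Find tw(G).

3

A width-3 tree decomposition is:
Bags: B1 = {4, 5, 6, 7}  B2 = {4, 6, 7, 8}  B3 = {4, 5, 6, 9}  B4 = {2, 4, 6, 7}  B5 = {5, 6, 9, 10}  B6 = {1, 4, 5, 7}  B7 = {1, 3, 5, 7}
Tree: B1–B2, B1–B3, B1–B4, B3–B5, B1–B6, B6–B7
Each bag holds 4 vertices, so the decomposition has width 3, which upper-bounds the treewidth. On the other hand G contains the 4-clique {5, 6, 9, 10}. A clique must lie in a single bag of any decomposition, so no decomposition can have width below 3. Combining the bounds, tw(G) = 3.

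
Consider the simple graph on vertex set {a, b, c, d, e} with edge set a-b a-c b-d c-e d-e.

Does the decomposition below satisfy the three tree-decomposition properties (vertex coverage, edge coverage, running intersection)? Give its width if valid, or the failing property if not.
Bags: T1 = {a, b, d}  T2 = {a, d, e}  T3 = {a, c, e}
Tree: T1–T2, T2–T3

Yes; width 2.

Vertex coverage: the bags together contain {a, b, c, d, e}, the full vertex set. Edge coverage: each edge of G has both endpoints in at least one bag. Running intersection: for every vertex, the bags containing it form a connected subtree. All three properties hold, so this is a valid tree decomposition of width max|bag| − 1 = 2, and hence tw(G) ≤ 2.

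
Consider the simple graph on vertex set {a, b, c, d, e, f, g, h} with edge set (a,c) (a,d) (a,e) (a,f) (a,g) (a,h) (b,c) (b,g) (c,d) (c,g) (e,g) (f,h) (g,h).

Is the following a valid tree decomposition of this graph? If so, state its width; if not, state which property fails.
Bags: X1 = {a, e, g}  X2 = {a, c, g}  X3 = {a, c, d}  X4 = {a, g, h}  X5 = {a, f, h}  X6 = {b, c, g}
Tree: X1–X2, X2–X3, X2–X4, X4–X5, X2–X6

Yes; width 2.

Checking the three conditions: (i) the bags cover all of {a, b, c, d, e, f, g, h}; (ii) for each edge, some bag contains both endpoints; (iii) the bags containing any fixed vertex form a subtree. All hold, so the decomposition is valid with width 3 − 1 = 2.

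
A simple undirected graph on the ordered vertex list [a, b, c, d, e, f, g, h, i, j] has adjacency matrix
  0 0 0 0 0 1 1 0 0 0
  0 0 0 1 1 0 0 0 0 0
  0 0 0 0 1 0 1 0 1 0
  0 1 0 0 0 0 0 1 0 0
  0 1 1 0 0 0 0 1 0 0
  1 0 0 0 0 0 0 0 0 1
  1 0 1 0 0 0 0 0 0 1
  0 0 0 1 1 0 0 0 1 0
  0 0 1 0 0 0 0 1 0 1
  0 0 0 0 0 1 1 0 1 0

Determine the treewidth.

A width-2 tree decomposition is:
Bags: B1 = {a, f, g}  B2 = {f, g, j}  B3 = {c, g, j}  B4 = {c, i, j}  B5 = {c, e, i}  B6 = {e, h, i}  B7 = {b, e, h}  B8 = {b, d, h}
Tree: B1–B2, B2–B3, B3–B4, B4–B5, B5–B6, B6–B7, B7–B8
Every bag has size at most 3, so the width is 3 − 1 = 2 and tw(G) ≤ 2. The edges a–f–j–g–a form a cycle, so G is not a tree and its treewidth is at least 2. Hence tw(G) = 2 exactly.

2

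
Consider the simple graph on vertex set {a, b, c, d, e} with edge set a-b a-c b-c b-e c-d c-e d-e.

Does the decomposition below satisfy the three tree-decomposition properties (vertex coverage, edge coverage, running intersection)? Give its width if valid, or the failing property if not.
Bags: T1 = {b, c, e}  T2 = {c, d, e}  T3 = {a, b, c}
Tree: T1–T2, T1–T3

Yes; width 2.

Vertex coverage: the bags together contain {a, b, c, d, e}, the full vertex set. Edge coverage: each edge of G has both endpoints in at least one bag. Running intersection: for every vertex, the bags containing it form a connected subtree. All three properties hold, so this is a valid tree decomposition of width max|bag| − 1 = 2, and hence tw(G) ≤ 2.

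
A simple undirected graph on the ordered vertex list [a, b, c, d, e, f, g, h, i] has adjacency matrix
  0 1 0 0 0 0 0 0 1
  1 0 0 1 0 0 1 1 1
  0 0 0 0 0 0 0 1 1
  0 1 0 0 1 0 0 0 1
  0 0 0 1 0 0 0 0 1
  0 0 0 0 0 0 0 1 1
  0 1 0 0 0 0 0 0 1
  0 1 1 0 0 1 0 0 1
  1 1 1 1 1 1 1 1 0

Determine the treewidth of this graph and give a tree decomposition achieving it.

Every bag has size at most 3, so the width is 3 − 1 = 2 and tw(G) ≤ 2. For the lower bound, the 3 vertices {d, e, i} are pairwise adjacent, and any tree decomposition puts a clique entirely inside one bag — forcing width ≥ 2. Hence tw(G) = 2 exactly.

Treewidth 2.
One such decomposition:
Bags: B1 = {b, g, i}  B2 = {b, h, i}  B3 = {a, b, i}  B4 = {f, h, i}  B5 = {b, d, i}  B6 = {c, h, i}  B7 = {d, e, i}
Tree: B1–B2, B2–B3, B2–B4, B1–B5, B2–B6, B5–B7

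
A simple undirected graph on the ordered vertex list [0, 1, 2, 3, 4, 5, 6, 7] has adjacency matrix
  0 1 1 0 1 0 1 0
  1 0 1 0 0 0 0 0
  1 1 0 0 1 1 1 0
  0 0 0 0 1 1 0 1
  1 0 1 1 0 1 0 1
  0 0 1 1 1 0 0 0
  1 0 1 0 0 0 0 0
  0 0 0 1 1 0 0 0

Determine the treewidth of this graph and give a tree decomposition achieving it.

The largest bag has 3 vertices, giving width 2; this decomposition certifies tw(G) ≤ 2. Conversely, {0, 1, 2} is a clique of size 3, and the vertices of any clique must share a bag in every tree decomposition; so some bag has ≥ 3 vertices and tw(G) ≥ 2. Therefore the treewidth is 2.

Treewidth 2.
Bags: B1 = {0, 2, 4}  B2 = {2, 4, 5}  B3 = {3, 4, 5}  B4 = {0, 1, 2}  B5 = {3, 4, 7}  B6 = {0, 2, 6}
Tree: B1–B2, B2–B3, B1–B4, B3–B5, B4–B6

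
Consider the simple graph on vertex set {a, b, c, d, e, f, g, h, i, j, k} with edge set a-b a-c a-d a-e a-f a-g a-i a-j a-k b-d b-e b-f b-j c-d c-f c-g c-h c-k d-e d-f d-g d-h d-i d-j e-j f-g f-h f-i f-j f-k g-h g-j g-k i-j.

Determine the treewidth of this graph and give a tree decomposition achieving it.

Treewidth 4.
One optimal decomposition is:
Bags: B1 = {a, b, d, f, j}  B2 = {a, d, f, g, j}  B3 = {a, b, d, e, j}  B4 = {a, c, d, f, g}  B5 = {a, c, f, g, k}  B6 = {a, d, f, i, j}  B7 = {c, d, f, g, h}
Tree: B1–B2, B1–B3, B2–B4, B4–B5, B1–B6, B4–B7

Each bag holds 5 vertices, so the decomposition has width 4, which upper-bounds the treewidth. On the other hand G contains the 5-clique {a, b, d, e, j}. A clique must lie in a single bag of any decomposition, so no decomposition can have width below 4. Hence tw(G) = 4 exactly.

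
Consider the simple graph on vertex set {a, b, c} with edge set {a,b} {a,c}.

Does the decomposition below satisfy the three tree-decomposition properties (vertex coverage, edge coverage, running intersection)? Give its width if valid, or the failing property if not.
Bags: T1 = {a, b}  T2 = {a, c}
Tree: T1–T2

Vertex coverage: the bags together contain {a, b, c}, the full vertex set. Edge coverage: each edge of G has both endpoints in at least one bag. Running intersection: for every vertex, the bags containing it form a connected subtree. All three properties hold, so this is a valid tree decomposition of width max|bag| − 1 = 1, and hence tw(G) ≤ 1.

Yes; width 1.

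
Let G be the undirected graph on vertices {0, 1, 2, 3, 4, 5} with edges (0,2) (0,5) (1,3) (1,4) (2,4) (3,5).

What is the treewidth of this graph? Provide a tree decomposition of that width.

Treewidth 2.
One optimal decomposition is:
Bags: B1 = {0, 2, 5}  B2 = {2, 4, 5}  B3 = {1, 4, 5}  B4 = {1, 3, 5}
Tree: B1–B2, B2–B3, B3–B4

Every bag has size at most 3, so the width is 3 − 1 = 2 and tw(G) ≤ 2. Since 5–0–2–4–1–3–5 is a cycle in G, G is not acyclic. Forests are exactly the graphs of treewidth ≤ 1, so tw(G) ≥ 2. Hence tw(G) = 2 exactly.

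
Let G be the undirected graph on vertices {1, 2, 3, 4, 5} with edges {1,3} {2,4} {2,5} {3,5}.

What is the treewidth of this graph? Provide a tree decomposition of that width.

Every bag has size at most 2, so the width is 2 − 1 = 1 and tw(G) ≤ 1. Since G has at least one edge (e.g. 4–2), it is not an edgeless graph, so tw(G) ≥ 1. Therefore the treewidth is 1.

Treewidth 1.
One optimal decomposition is:
Bags: B1 = {2, 4}  B2 = {2, 5}  B3 = {3, 5}  B4 = {1, 3}
Tree: B1–B2, B2–B3, B3–B4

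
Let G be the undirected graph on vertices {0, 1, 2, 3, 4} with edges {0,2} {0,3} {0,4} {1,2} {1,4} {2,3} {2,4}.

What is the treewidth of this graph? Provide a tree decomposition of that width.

Treewidth 2.
Bags: B1 = {0, 2, 4}  B2 = {1, 2, 4}  B3 = {0, 2, 3}
Tree: B1–B2, B1–B3

Each bag holds 3 vertices, so the decomposition has width 2, which upper-bounds the treewidth. For the lower bound, the 3 vertices {0, 2, 3} are pairwise adjacent, and any tree decomposition puts a clique entirely inside one bag — forcing width ≥ 2. Therefore the treewidth is 2.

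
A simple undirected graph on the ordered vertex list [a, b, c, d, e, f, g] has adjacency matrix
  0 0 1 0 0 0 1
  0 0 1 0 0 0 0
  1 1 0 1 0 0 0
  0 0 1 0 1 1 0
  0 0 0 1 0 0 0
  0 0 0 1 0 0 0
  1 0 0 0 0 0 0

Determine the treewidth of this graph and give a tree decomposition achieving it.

The largest bag has 2 vertices, giving width 1; this decomposition certifies tw(G) ≤ 1. Any graph with an edge has treewidth ≥ 1, and G has the edge c–d. The upper and lower bounds meet at 1, so that is the treewidth.

Treewidth 1.
One optimal decomposition is:
Bags: B1 = {c, d}  B2 = {d, e}  B3 = {d, f}  B4 = {a, c}  B5 = {a, g}  B6 = {b, c}
Tree: B1–B2, B2–B3, B1–B4, B4–B5, B1–B6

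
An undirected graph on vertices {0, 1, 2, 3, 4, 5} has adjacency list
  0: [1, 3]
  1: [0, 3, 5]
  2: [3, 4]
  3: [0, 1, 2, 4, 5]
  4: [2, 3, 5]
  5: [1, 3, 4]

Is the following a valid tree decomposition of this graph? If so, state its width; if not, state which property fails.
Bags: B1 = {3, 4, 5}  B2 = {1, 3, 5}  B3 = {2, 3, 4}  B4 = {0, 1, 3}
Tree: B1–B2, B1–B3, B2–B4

Yes; width 2.

Checking the three conditions: (i) the bags cover all of {0, 1, 2, 3, 4, 5}; (ii) for each edge, some bag contains both endpoints; (iii) the bags containing any fixed vertex form a subtree. All hold, so the decomposition is valid with width 3 − 1 = 2.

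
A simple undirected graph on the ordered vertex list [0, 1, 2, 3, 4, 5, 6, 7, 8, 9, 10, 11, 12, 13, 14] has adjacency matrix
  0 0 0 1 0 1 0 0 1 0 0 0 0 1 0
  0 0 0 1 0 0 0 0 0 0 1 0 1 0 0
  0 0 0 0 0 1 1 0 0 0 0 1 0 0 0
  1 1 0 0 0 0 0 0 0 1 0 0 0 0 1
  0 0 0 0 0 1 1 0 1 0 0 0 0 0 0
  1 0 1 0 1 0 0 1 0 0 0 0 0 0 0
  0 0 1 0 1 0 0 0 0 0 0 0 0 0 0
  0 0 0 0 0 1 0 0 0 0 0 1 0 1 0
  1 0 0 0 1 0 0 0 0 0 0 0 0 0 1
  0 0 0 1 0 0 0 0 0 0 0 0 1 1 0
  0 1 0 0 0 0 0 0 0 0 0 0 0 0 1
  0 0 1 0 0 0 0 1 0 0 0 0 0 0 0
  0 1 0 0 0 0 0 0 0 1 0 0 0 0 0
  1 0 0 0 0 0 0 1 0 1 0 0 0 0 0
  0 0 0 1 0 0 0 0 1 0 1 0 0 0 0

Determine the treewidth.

A width-3 tree decomposition is:
Bags: B1 = {2, 4, 6, 11}  B2 = {2, 4, 5, 11}  B3 = {4, 5, 7, 11}  B4 = {4, 5, 7, 8}  B5 = {0, 5, 7, 8}  B6 = {0, 7, 8, 13}  B7 = {0, 8, 13, 14}  B8 = {0, 3, 13, 14}  B9 = {3, 9, 13, 14}  B10 = {3, 9, 10, 14}  B11 = {1, 3, 9, 10}  B12 = {1, 9, 10, 12}
Tree: B1–B2, B2–B3, B3–B4, B4–B5, B5–B6, B6–B7, B7–B8, B8–B9, B9–B10, B10–B11, B11–B12
Every bag has size at most 4, so the width is 4 − 1 = 3 and tw(G) ≤ 3. For the lower bound: the 4 vertex sets {2,6,11}, {4}, {5}, {0,7,8,13} are disjoint, each induces a connected subgraph, and every pair is joined by at least one edge of G. Contracting each set to a single vertex therefore yields K_{4} as a minor, and since treewidth is minor-monotone, tw(G) ≥ tw(K_{4}) = 3. Hence tw(G) = 3 exactly.

3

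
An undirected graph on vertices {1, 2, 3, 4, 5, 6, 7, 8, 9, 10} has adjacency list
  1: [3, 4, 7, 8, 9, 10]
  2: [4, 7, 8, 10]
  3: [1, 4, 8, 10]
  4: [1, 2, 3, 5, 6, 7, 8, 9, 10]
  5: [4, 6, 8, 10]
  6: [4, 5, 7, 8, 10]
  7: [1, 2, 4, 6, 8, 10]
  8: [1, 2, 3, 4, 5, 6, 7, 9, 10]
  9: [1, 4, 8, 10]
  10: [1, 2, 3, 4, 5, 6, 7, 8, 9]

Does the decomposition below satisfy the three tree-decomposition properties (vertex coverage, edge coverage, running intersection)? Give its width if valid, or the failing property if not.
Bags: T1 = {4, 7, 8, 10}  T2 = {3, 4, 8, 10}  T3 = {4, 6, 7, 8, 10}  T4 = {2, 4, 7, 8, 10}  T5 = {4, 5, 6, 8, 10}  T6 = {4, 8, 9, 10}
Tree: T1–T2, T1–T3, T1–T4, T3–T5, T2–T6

A tree decomposition must satisfy three properties: every vertex lies in some bag; for every edge, both endpoints lie together in some bag; and for every vertex, the bags containing it form a connected subtree. Here vertex 1 appears in no bag, so the decomposition is invalid.

No — vertex 1 appears in no bag.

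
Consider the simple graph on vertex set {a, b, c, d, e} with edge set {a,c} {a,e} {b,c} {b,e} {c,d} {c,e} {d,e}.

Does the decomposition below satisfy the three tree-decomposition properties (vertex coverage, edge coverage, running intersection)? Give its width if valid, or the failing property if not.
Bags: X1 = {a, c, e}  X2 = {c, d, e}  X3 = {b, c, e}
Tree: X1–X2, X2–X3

Checking the three conditions: (i) the bags cover all of {a, b, c, d, e}; (ii) for each edge, some bag contains both endpoints; (iii) the bags containing any fixed vertex form a subtree. All hold, so the decomposition is valid with width 3 − 1 = 2.

Yes; width 2.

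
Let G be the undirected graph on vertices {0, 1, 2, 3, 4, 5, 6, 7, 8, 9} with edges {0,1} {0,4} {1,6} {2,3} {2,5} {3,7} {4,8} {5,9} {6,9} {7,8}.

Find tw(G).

2

A width-2 tree decomposition is:
Bags: B1 = {0, 1, 6}  B2 = {0, 4, 6}  B3 = {4, 6, 8}  B4 = {6, 7, 8}  B5 = {3, 6, 7}  B6 = {2, 3, 6}  B7 = {2, 5, 6}  B8 = {5, 6, 9}
Tree: B1–B2, B2–B3, B3–B4, B4–B5, B5–B6, B6–B7, B7–B8
Each bag holds 3 vertices, so the decomposition has width 2, which upper-bounds the treewidth. Since 6–1–0–4–8–7–3–2–5–9–6 is a cycle in G, G is not acyclic. Forests are exactly the graphs of treewidth ≤ 1, so tw(G) ≥ 2. Hence tw(G) = 2 exactly.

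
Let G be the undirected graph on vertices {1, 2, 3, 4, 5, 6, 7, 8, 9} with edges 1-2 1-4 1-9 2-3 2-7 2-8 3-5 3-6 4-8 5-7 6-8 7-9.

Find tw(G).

A width-3 tree decomposition is:
Bags: B1 = {3, 4, 6, 8}  B2 = {2, 3, 4, 8}  B3 = {1, 2, 3, 4}  B4 = {1, 2, 3, 5}  B5 = {1, 2, 5, 7}  B6 = {1, 5, 7, 9}
Tree: B1–B2, B2–B3, B3–B4, B4–B5, B5–B6
Each bag holds 4 vertices, so the decomposition has width 3, which upper-bounds the treewidth. For the lower bound: the 4 vertex sets {4,6,8}, {3}, {2}, {1,5,7,9} are disjoint, each induces a connected subgraph, and every pair is joined by at least one edge of G. Contracting each set to a single vertex therefore yields K_{4} as a minor, and since treewidth is minor-monotone, tw(G) ≥ tw(K_{4}) = 3. Combining the bounds, tw(G) = 3.

3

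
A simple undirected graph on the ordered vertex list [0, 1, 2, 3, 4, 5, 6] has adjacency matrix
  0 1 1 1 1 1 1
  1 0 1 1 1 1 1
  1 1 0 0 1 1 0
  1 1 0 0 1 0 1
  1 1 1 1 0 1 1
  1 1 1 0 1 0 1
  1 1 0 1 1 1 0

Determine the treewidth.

4

A width-4 tree decomposition is:
Bags: B1 = {0, 1, 4, 5, 6}  B2 = {0, 1, 2, 4, 5}  B3 = {0, 1, 3, 4, 6}
Tree: B1–B2, B1–B3
Each bag holds 5 vertices, so the decomposition has width 4, which upper-bounds the treewidth. For the lower bound, the 5 vertices {0, 1, 3, 4, 6} are pairwise adjacent, and any tree decomposition puts a clique entirely inside one bag — forcing width ≥ 4. Combining the bounds, tw(G) = 4.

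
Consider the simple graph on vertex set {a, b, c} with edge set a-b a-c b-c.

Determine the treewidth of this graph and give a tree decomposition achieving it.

Treewidth 2.
One optimal decomposition is:
Bags: B1 = {a, b, c}
Tree: (single bag)

A single bag containing all 3 vertices is trivially a valid decomposition of width 2. Conversely, {a, b, c} is a clique of size 3, and the vertices of any clique must share a bag in every tree decomposition; so some bag has ≥ 3 vertices and tw(G) ≥ 2. Hence tw(G) = 2 exactly.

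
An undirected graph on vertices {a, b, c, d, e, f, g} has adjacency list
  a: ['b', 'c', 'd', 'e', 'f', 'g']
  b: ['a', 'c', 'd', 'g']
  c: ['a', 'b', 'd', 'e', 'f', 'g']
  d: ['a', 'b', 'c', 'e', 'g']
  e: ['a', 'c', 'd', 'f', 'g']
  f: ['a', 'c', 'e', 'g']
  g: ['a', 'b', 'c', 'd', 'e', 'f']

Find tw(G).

4

A width-4 tree decomposition is:
Bags: B1 = {a, b, c, d, g}  B2 = {a, c, d, e, g}  B3 = {a, c, e, f, g}
Tree: B1–B2, B2–B3
The largest bag has 5 vertices, giving width 4; this decomposition certifies tw(G) ≤ 4. For the lower bound, the 5 vertices {a, c, d, e, g} are pairwise adjacent, and any tree decomposition puts a clique entirely inside one bag — forcing width ≥ 4. Hence tw(G) = 4 exactly.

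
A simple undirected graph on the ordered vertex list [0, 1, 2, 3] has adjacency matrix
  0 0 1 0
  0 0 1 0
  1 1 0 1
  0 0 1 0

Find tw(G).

1

A width-1 tree decomposition is:
Bags: B1 = {1, 2}  B2 = {0, 2}  B3 = {2, 3}
Tree: B1–B2, B2–B3
Each bag holds 2 vertices, so the decomposition has width 1, which upper-bounds the treewidth. G has an edge, so its treewidth is at least 1. Hence tw(G) = 1 exactly.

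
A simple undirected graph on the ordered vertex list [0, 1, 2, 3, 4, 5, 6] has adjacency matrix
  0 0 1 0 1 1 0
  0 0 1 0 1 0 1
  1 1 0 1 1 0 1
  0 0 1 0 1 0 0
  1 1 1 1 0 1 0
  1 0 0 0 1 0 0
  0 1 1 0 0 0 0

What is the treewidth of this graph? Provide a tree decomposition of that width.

The largest bag has 3 vertices, giving width 2; this decomposition certifies tw(G) ≤ 2. Conversely, {0, 2, 4} is a clique of size 3, and the vertices of any clique must share a bag in every tree decomposition; so some bag has ≥ 3 vertices and tw(G) ≥ 2. Therefore the treewidth is 2.

Treewidth 2.
One optimal decomposition is:
Bags: B1 = {2, 3, 4}  B2 = {1, 2, 4}  B3 = {1, 2, 6}  B4 = {0, 2, 4}  B5 = {0, 4, 5}
Tree: B1–B2, B2–B3, B2–B4, B4–B5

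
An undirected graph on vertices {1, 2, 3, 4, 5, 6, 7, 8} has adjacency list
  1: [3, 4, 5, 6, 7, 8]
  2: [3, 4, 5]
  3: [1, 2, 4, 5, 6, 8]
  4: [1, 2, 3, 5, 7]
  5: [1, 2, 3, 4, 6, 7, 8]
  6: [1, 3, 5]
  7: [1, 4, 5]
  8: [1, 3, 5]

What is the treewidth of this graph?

A width-3 tree decomposition is:
Bags: B1 = {1, 3, 4, 5}  B2 = {1, 4, 5, 7}  B3 = {2, 3, 4, 5}  B4 = {1, 3, 5, 6}  B5 = {1, 3, 5, 8}
Tree: B1–B2, B1–B3, B1–B4, B4–B5
The largest bag has 4 vertices, giving width 3; this decomposition certifies tw(G) ≤ 3. For the lower bound, the 4 vertices {1, 3, 5, 8} are pairwise adjacent, and any tree decomposition puts a clique entirely inside one bag — forcing width ≥ 3. Hence tw(G) = 3 exactly.

3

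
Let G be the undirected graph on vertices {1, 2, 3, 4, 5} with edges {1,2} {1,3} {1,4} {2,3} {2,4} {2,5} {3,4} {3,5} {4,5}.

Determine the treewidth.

A width-3 tree decomposition is:
Bags: B1 = {2, 3, 4, 5}  B2 = {1, 2, 3, 4}
Tree: B1–B2
The largest bag has 4 vertices, giving width 3; this decomposition certifies tw(G) ≤ 3. For the lower bound, the 4 vertices {1, 2, 3, 4} are pairwise adjacent, and any tree decomposition puts a clique entirely inside one bag — forcing width ≥ 3. Hence tw(G) = 3 exactly.

3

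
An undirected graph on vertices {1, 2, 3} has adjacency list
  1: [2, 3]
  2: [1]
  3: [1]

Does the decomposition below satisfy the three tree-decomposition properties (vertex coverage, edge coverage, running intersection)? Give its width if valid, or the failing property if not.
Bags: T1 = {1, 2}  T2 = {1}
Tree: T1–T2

A tree decomposition must satisfy three properties: every vertex lies in some bag; for every edge, both endpoints lie together in some bag; and for every vertex, the bags containing it form a connected subtree. Here vertex 3 appears in no bag, so the decomposition is invalid.

No — vertex 3 appears in no bag.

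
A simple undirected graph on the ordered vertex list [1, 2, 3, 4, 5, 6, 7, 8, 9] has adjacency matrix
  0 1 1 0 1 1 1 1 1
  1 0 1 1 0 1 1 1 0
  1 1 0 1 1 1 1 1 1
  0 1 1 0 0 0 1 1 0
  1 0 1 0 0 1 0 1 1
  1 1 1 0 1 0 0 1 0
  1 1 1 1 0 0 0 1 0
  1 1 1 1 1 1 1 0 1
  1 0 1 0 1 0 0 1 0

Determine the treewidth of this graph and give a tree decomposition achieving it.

Treewidth 4.
One optimal decomposition is:
Bags: B1 = {1, 2, 3, 7, 8}  B2 = {2, 3, 4, 7, 8}  B3 = {1, 2, 3, 6, 8}  B4 = {1, 3, 5, 6, 8}  B5 = {1, 3, 5, 8, 9}
Tree: B1–B2, B1–B3, B3–B4, B4–B5

The largest bag has 5 vertices, giving width 4; this decomposition certifies tw(G) ≤ 4. On the other hand G contains the 5-clique {1, 3, 5, 8, 9}. A clique must lie in a single bag of any decomposition, so no decomposition can have width below 4. Combining the bounds, tw(G) = 4.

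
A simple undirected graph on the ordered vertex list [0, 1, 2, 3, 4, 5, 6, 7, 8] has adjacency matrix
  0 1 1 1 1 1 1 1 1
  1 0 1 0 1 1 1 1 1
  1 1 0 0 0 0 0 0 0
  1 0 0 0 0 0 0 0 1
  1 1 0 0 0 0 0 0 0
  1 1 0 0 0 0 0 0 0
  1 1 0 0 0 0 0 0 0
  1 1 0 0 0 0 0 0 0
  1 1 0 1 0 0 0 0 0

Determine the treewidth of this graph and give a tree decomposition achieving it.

Treewidth 2.
One such decomposition:
Bags: B1 = {0, 1, 5}  B2 = {0, 1, 8}  B3 = {0, 1, 4}  B4 = {0, 1, 2}  B5 = {0, 1, 7}  B6 = {0, 1, 6}  B7 = {0, 3, 8}
Tree: B1–B2, B1–B3, B3–B4, B2–B5, B1–B6, B2–B7

The largest bag has 3 vertices, giving width 2; this decomposition certifies tw(G) ≤ 2. On the other hand G contains the 3-clique {0, 1, 2}. A clique must lie in a single bag of any decomposition, so no decomposition can have width below 2. Hence tw(G) = 2 exactly.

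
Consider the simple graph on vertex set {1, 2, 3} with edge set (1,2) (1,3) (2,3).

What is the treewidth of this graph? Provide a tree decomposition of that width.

Treewidth 2.
One optimal decomposition is:
Bags: B1 = {1, 2, 3}
Tree: (single bag)

A single bag containing all 3 vertices is trivially a valid decomposition of width 2. For the lower bound, the 3 vertices {1, 2, 3} are pairwise adjacent, and any tree decomposition puts a clique entirely inside one bag — forcing width ≥ 2. The upper and lower bounds meet at 2, so that is the treewidth.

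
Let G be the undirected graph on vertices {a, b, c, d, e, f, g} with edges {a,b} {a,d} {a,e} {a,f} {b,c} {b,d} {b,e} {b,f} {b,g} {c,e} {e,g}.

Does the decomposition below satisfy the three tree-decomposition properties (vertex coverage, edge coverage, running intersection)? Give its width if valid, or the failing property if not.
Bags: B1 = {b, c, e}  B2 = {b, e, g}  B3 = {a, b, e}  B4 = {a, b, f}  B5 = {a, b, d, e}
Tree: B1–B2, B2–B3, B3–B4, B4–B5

A tree decomposition must satisfy three properties: every vertex lies in some bag; for every edge, both endpoints lie together in some bag; and for every vertex, the bags containing it form a connected subtree. Here bags containing vertex e are not connected in the tree, so the decomposition is invalid.

No — bags containing vertex e are not connected in the tree.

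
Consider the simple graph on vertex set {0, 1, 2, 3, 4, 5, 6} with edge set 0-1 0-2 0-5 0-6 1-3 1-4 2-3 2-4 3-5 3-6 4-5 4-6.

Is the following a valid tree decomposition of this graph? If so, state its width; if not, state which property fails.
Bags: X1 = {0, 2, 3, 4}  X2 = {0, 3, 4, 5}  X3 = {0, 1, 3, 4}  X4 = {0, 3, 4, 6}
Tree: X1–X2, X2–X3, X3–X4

Yes; width 3.

Every vertex of G appears in some bag (union = {0, 1, 2, 3, 4, 5, 6}); every edge is covered by a bag; and for each vertex v the set of bags containing v is connected in the bag tree. The decomposition is therefore valid. The largest bag has 4 vertices, so the width is 3.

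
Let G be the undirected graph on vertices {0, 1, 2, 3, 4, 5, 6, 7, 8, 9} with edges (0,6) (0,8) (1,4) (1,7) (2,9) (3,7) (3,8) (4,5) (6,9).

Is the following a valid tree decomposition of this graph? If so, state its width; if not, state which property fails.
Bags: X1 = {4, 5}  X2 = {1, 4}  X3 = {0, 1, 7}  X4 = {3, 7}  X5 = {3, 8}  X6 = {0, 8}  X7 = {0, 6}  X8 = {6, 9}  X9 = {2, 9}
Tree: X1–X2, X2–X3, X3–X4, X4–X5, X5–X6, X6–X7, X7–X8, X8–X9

No — bags containing vertex 0 are not connected in the tree.

A tree decomposition must satisfy three properties: every vertex lies in some bag; for every edge, both endpoints lie together in some bag; and for every vertex, the bags containing it form a connected subtree. Here bags containing vertex 0 are not connected in the tree, so the decomposition is invalid.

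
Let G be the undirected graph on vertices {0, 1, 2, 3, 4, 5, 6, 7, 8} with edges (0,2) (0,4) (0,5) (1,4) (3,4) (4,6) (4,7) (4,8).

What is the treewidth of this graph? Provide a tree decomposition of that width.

Treewidth 1.
One optimal decomposition is:
Bags: B1 = {0, 4}  B2 = {4, 7}  B3 = {0, 2}  B4 = {1, 4}  B5 = {4, 8}  B6 = {4, 6}  B7 = {0, 5}  B8 = {3, 4}
Tree: B1–B2, B1–B3, B2–B4, B1–B5, B4–B6, B3–B7, B4–B8

The largest bag has 2 vertices, giving width 1; this decomposition certifies tw(G) ≤ 1. G has an edge, so its treewidth is at least 1. The upper and lower bounds meet at 1, so that is the treewidth.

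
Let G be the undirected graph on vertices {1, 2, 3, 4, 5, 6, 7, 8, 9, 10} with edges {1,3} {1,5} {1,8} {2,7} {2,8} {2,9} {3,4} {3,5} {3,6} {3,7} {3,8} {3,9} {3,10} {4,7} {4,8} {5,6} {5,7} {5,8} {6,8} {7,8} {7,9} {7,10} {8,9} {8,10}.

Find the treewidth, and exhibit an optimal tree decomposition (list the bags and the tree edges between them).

Treewidth 3.
One such decomposition:
Bags: B1 = {2, 7, 8, 9}  B2 = {3, 7, 8, 9}  B3 = {3, 5, 7, 8}  B4 = {3, 7, 8, 10}  B5 = {3, 4, 7, 8}  B6 = {1, 3, 5, 8}  B7 = {3, 5, 6, 8}
Tree: B1–B2, B2–B3, B2–B4, B3–B5, B3–B6, B3–B7

Each bag holds 4 vertices, so the decomposition has width 3, which upper-bounds the treewidth. Conversely, {2, 7, 8, 9} is a clique of size 4, and the vertices of any clique must share a bag in every tree decomposition; so some bag has ≥ 4 vertices and tw(G) ≥ 3. Therefore the treewidth is 3.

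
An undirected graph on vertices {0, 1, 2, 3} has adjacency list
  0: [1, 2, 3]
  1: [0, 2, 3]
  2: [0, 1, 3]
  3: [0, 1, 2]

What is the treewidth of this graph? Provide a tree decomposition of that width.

Treewidth 3.
One optimal decomposition is:
Bags: B1 = {0, 1, 2, 3}
Tree: (single bag)

With just one bag of size 4, the width is 4 − 1 = 3, so tw(G) ≤ 3. Conversely, {0, 1, 2, 3} is a clique of size 4, and the vertices of any clique must share a bag in every tree decomposition; so some bag has ≥ 4 vertices and tw(G) ≥ 3. Combining the bounds, tw(G) = 3.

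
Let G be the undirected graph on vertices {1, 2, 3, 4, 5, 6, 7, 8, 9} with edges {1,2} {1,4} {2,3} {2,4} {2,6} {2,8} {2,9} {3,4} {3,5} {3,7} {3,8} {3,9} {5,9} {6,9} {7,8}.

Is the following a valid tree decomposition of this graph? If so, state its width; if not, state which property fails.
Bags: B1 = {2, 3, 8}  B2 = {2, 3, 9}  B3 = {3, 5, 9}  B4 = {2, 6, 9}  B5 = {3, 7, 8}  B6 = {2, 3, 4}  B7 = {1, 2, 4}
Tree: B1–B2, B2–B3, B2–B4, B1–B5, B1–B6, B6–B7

Every vertex of G appears in some bag (union = {1, 2, 3, 4, 5, 6, 7, 8, 9}); every edge is covered by a bag; and for each vertex v the set of bags containing v is connected in the bag tree. The decomposition is therefore valid. The largest bag has 3 vertices, so the width is 2.

Yes; width 2.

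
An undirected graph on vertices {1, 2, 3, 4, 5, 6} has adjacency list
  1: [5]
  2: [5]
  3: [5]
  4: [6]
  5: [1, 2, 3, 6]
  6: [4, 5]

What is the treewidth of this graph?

1

A width-1 tree decomposition is:
Bags: B1 = {5, 6}  B2 = {3, 5}  B3 = {1, 5}  B4 = {4, 6}  B5 = {2, 5}
Tree: B1–B2, B1–B3, B1–B4, B1–B5
Each bag holds 2 vertices, so the decomposition has width 1, which upper-bounds the treewidth. G has an edge, so its treewidth is at least 1. Hence tw(G) = 1 exactly.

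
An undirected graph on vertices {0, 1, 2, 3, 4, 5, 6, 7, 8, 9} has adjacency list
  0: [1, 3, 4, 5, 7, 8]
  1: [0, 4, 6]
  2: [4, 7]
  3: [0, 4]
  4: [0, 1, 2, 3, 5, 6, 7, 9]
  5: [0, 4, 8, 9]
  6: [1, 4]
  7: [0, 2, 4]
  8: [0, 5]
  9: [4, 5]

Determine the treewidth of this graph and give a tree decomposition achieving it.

The largest bag has 3 vertices, giving width 2; this decomposition certifies tw(G) ≤ 2. Conversely, {0, 5, 8} is a clique of size 3, and the vertices of any clique must share a bag in every tree decomposition; so some bag has ≥ 3 vertices and tw(G) ≥ 2. Hence tw(G) = 2 exactly.

Treewidth 2.
Bags: B1 = {2, 4, 7}  B2 = {0, 4, 7}  B3 = {0, 1, 4}  B4 = {0, 4, 5}  B5 = {4, 5, 9}  B6 = {0, 5, 8}  B7 = {0, 3, 4}  B8 = {1, 4, 6}
Tree: B1–B2, B2–B3, B2–B4, B4–B5, B4–B6, B4–B7, B3–B8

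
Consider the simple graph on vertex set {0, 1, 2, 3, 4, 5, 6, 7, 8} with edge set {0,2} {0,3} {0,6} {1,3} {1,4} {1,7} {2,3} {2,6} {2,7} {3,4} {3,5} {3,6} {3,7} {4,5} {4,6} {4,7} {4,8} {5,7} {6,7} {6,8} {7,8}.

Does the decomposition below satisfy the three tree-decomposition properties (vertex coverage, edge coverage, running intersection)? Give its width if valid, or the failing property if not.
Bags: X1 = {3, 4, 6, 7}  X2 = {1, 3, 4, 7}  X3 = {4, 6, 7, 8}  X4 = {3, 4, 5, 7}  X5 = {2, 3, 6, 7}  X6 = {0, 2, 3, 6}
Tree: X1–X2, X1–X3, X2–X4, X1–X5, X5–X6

Vertex coverage: the bags together contain {0, 1, 2, 3, 4, 5, 6, 7, 8}, the full vertex set. Edge coverage: each edge of G has both endpoints in at least one bag. Running intersection: for every vertex, the bags containing it form a connected subtree. All three properties hold, so this is a valid tree decomposition of width max|bag| − 1 = 3, and hence tw(G) ≤ 3.

Yes; width 3.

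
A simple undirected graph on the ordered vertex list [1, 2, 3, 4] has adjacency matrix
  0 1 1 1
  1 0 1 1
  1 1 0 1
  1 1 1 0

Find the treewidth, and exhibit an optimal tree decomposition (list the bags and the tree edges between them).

A single bag containing all 4 vertices is trivially a valid decomposition of width 3. For the lower bound, the 4 vertices {1, 2, 3, 4} are pairwise adjacent, and any tree decomposition puts a clique entirely inside one bag — forcing width ≥ 3. The upper and lower bounds meet at 3, so that is the treewidth.

Treewidth 3.
One optimal decomposition is:
Bags: B1 = {1, 2, 3, 4}
Tree: (single bag)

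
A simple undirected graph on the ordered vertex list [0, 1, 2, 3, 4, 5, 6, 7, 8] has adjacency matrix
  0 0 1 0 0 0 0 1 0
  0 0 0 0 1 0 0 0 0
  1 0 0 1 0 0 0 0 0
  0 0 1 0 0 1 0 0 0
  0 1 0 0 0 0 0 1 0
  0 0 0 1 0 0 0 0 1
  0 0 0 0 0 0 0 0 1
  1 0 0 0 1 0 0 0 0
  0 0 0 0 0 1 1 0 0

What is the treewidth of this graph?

A width-1 tree decomposition is:
Bags: B1 = {6, 8}  B2 = {5, 8}  B3 = {3, 5}  B4 = {2, 3}  B5 = {0, 2}  B6 = {0, 7}  B7 = {4, 7}  B8 = {1, 4}
Tree: B1–B2, B2–B3, B3–B4, B4–B5, B5–B6, B6–B7, B7–B8
The largest bag has 2 vertices, giving width 1; this decomposition certifies tw(G) ≤ 1. Since G has at least one edge (e.g. 6–8), it is not an edgeless graph, so tw(G) ≥ 1. The upper and lower bounds meet at 1, so that is the treewidth.

1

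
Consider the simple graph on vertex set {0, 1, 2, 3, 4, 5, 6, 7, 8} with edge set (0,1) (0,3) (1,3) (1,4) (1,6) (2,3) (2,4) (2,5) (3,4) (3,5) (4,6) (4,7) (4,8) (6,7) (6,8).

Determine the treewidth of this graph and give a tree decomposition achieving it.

Treewidth 2.
One such decomposition:
Bags: B1 = {1, 3, 4}  B2 = {1, 4, 6}  B3 = {0, 1, 3}  B4 = {4, 6, 7}  B5 = {2, 3, 4}  B6 = {4, 6, 8}  B7 = {2, 3, 5}
Tree: B1–B2, B1–B3, B2–B4, B1–B5, B2–B6, B5–B7

Each bag holds 3 vertices, so the decomposition has width 2, which upper-bounds the treewidth. Conversely, {0, 1, 3} is a clique of size 3, and the vertices of any clique must share a bag in every tree decomposition; so some bag has ≥ 3 vertices and tw(G) ≥ 2. Therefore the treewidth is 2.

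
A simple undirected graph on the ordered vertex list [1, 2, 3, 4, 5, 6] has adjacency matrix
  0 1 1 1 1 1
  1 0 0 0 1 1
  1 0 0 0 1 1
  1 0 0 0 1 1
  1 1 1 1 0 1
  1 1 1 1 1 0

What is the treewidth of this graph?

3

A width-3 tree decomposition is:
Bags: B1 = {1, 4, 5, 6}  B2 = {1, 3, 5, 6}  B3 = {1, 2, 5, 6}
Tree: B1–B2, B1–B3
Every bag has size at most 4, so the width is 4 − 1 = 3 and tw(G) ≤ 3. On the other hand G contains the 4-clique {1, 2, 5, 6}. A clique must lie in a single bag of any decomposition, so no decomposition can have width below 3. Combining the bounds, tw(G) = 3.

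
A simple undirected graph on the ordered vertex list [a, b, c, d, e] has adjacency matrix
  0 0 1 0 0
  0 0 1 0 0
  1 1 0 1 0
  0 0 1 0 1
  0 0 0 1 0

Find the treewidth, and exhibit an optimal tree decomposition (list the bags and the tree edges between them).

The largest bag has 2 vertices, giving width 1; this decomposition certifies tw(G) ≤ 1. Any graph with an edge has treewidth ≥ 1, and G has the edge d–c. Therefore the treewidth is 1.

Treewidth 1.
Bags: B1 = {c, d}  B2 = {d, e}  B3 = {a, c}  B4 = {b, c}
Tree: B1–B2, B1–B3, B3–B4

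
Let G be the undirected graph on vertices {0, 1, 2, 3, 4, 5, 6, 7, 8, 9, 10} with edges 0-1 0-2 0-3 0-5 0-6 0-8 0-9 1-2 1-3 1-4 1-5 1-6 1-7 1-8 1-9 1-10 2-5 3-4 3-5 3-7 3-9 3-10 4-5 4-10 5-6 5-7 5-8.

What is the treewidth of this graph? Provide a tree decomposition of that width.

Treewidth 3.
One such decomposition:
Bags: B1 = {0, 1, 5, 6}  B2 = {0, 1, 2, 5}  B3 = {0, 1, 3, 5}  B4 = {1, 3, 4, 5}  B5 = {1, 3, 4, 10}  B6 = {1, 3, 5, 7}  B7 = {0, 1, 3, 9}  B8 = {0, 1, 5, 8}
Tree: B1–B2, B1–B3, B3–B4, B4–B5, B4–B6, B3–B7, B3–B8

The largest bag has 4 vertices, giving width 3; this decomposition certifies tw(G) ≤ 3. For the lower bound, the 4 vertices {0, 1, 3, 9} are pairwise adjacent, and any tree decomposition puts a clique entirely inside one bag — forcing width ≥ 3. Hence tw(G) = 3 exactly.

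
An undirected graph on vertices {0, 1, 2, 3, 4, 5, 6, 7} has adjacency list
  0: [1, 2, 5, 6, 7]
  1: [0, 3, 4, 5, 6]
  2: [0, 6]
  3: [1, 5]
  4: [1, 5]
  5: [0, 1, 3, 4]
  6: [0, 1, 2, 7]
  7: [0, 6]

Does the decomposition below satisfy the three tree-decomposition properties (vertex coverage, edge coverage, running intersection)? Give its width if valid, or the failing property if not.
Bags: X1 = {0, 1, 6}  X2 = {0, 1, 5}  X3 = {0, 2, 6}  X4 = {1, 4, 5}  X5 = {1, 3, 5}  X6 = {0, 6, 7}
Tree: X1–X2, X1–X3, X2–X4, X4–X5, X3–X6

Vertex coverage: the bags together contain {0, 1, 2, 3, 4, 5, 6, 7}, the full vertex set. Edge coverage: each edge of G has both endpoints in at least one bag. Running intersection: for every vertex, the bags containing it form a connected subtree. All three properties hold, so this is a valid tree decomposition of width max|bag| − 1 = 2, and hence tw(G) ≤ 2.

Yes; width 2.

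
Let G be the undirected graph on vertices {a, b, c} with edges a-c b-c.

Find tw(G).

A width-1 tree decomposition is:
Bags: B1 = {a, c}  B2 = {b, c}
Tree: B1–B2
Each bag holds 2 vertices, so the decomposition has width 1, which upper-bounds the treewidth. Any graph with an edge has treewidth ≥ 1, and G has the edge a–c. The upper and lower bounds meet at 1, so that is the treewidth.

1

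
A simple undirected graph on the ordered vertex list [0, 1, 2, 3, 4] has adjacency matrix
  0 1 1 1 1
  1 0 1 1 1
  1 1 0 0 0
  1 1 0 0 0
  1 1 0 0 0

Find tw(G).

2

A width-2 tree decomposition is:
Bags: B1 = {0, 1, 2}  B2 = {0, 1, 3}  B3 = {0, 1, 4}
Tree: B1–B2, B1–B3
Every bag has size at most 3, so the width is 3 − 1 = 2 and tw(G) ≤ 2. Conversely, {0, 1, 2} is a clique of size 3, and the vertices of any clique must share a bag in every tree decomposition; so some bag has ≥ 3 vertices and tw(G) ≥ 2. Hence tw(G) = 2 exactly.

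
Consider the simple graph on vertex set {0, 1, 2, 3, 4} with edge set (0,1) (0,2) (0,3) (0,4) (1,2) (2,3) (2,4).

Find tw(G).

A width-2 tree decomposition is:
Bags: B1 = {0, 1, 2}  B2 = {0, 2, 4}  B3 = {0, 2, 3}
Tree: B1–B2, B2–B3
Each bag holds 3 vertices, so the decomposition has width 2, which upper-bounds the treewidth. Conversely, {0, 1, 2} is a clique of size 3, and the vertices of any clique must share a bag in every tree decomposition; so some bag has ≥ 3 vertices and tw(G) ≥ 2. Combining the bounds, tw(G) = 2.

2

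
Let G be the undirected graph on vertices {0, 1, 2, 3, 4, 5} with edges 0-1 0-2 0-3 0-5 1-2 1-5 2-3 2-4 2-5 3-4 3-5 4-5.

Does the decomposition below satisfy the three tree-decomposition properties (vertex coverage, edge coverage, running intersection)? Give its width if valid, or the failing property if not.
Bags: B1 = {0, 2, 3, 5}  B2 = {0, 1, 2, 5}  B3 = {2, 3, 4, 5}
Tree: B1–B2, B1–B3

Vertex coverage: the bags together contain {0, 1, 2, 3, 4, 5}, the full vertex set. Edge coverage: each edge of G has both endpoints in at least one bag. Running intersection: for every vertex, the bags containing it form a connected subtree. All three properties hold, so this is a valid tree decomposition of width max|bag| − 1 = 3, and hence tw(G) ≤ 3.

Yes; width 3.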